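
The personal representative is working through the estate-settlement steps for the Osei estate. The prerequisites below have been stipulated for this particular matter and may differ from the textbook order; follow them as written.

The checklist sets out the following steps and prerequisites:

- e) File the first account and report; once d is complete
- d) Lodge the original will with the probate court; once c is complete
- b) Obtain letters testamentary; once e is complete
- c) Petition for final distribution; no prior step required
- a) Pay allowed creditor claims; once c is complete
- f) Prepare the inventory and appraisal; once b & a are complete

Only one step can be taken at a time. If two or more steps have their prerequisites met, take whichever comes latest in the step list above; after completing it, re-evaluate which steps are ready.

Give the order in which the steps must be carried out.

Only c has no prerequisites, so it is first.
Now a and d have their prerequisites met. a is listed later, so a next.
d needed c, now all done → d.
e needed d, now all done → e.
That leaves b as the only ready step → b.
That leaves f as the only ready step → f.

c → a → d → e → b → f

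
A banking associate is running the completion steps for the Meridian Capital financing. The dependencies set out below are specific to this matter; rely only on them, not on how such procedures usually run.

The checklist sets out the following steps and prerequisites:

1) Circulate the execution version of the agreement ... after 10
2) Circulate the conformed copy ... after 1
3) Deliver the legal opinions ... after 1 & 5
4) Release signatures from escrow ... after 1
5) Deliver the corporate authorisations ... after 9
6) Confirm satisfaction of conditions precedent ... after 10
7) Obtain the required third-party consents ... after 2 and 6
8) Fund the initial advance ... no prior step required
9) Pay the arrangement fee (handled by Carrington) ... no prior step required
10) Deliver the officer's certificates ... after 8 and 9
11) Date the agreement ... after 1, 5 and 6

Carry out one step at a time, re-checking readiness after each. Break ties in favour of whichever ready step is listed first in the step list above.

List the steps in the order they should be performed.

8 and 9 have no prerequisites; 8 is listed earlier, so 8 is first.
Next only 9 has its prerequisites met → 9.
5 and 10 are both available; 5 is listed earlier → 5.
10 needed 8 and 9, now all done → 10.
Ready: 1 and 6. 1 is listed earlier → 1.
2, 3 and 4 now also ready, so the ready set is {2, 3, 4, 6}; 2 is listed earlier → 2.
Now 3, 4 and 6 have their prerequisites met. 3 is listed earlier, so 3 next.
4 and 6 are both available; 4 is listed earlier → 4.
6 needed 10, now all done → 6.
Ready: 7 and 11. 7 is listed earlier → 7.
11 needed 1, 5 and 6, now all done → 11.

8 → 9 → 5 → 10 → 1 → 2 → 3 → 4 → 6 → 7 → 11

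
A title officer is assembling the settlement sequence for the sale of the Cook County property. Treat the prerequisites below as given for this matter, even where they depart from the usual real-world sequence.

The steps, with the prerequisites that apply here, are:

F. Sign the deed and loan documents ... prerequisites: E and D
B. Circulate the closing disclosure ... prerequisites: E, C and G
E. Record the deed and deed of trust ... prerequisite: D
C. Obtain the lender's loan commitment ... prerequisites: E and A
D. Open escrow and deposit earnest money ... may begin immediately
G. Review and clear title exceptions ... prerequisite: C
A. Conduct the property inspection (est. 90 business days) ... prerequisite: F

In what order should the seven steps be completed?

D, E, F, A, C, G, B

D is the only step with nothing outstanding, so it goes first.
Next only E has its prerequisites met → E.
Next only F has its prerequisites met → F.
A is the only step now ready → A.
C is the only step now ready → C.
Next only G has its prerequisites met → G.
B needed E, C and G, now all done → B.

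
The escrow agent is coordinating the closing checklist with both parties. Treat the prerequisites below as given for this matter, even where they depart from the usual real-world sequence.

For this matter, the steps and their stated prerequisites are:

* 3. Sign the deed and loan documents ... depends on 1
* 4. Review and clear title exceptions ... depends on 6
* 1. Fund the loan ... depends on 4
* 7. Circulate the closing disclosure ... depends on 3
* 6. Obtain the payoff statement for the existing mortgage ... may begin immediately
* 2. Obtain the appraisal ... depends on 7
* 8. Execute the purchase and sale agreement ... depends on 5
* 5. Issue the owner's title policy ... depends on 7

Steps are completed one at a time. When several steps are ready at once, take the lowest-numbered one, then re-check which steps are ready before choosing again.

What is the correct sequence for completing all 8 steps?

6 is the only step with nothing outstanding, so it goes first.
Next only 4 has its prerequisites met → 4.
Next only 1 has its prerequisites met → 1.
Next only 3 has its prerequisites met → 3.
7 needed 3, now all done → 7.
Ready: 2 and 5. 2 has the earlier label → 2.
5 is the only step now ready → 5.
8 is the only step now ready → 8.

6 4 1 3 7 2 5 8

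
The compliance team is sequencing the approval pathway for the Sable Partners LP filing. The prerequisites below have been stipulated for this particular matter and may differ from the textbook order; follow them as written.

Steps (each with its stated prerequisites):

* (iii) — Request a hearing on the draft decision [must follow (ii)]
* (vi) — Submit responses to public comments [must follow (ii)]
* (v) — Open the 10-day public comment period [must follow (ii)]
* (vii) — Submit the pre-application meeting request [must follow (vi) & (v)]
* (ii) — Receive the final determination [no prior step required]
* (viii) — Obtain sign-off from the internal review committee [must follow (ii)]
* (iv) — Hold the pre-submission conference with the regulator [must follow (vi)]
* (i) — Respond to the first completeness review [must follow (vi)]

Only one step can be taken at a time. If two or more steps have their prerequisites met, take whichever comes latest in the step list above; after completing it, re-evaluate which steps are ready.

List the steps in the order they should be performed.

(ii), (viii), (v), (vi), (i), (iv), (vii), (iii)

(ii) is the only step with nothing outstanding, so it goes first.
Now (viii), (v), (vi) and (iii) have their prerequisites met. (viii) is listed later, so (viii) next.
(v), (vi) and (iii) are all available; (v) is listed later → (v).
(vi) and (iii) are both available; (vi) is listed later → (vi).
(i), (iv) and (vii) now also ready, so the ready set is {(i), (iv), (vii), (iii)}; (i) is listed later → (i).
Ready: (iv), (vii) and (iii). (iv) is listed later → (iv).
Now (vii) and (iii) have their prerequisites met. (vii) is listed later, so (vii) next.
Next only (iii) has its prerequisites met → (iii).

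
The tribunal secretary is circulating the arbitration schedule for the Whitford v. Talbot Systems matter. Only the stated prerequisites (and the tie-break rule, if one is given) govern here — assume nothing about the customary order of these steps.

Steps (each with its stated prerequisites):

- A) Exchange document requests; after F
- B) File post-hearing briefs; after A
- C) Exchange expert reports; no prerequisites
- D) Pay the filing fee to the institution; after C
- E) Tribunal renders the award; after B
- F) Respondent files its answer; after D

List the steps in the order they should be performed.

C is the only step with nothing outstanding, so it goes first.
D needed C, now all done → D.
F is the only step now ready → F.
A is the only step now ready → A.
B is the only step now ready → B.
E needed B, now all done → E.

C D F A B E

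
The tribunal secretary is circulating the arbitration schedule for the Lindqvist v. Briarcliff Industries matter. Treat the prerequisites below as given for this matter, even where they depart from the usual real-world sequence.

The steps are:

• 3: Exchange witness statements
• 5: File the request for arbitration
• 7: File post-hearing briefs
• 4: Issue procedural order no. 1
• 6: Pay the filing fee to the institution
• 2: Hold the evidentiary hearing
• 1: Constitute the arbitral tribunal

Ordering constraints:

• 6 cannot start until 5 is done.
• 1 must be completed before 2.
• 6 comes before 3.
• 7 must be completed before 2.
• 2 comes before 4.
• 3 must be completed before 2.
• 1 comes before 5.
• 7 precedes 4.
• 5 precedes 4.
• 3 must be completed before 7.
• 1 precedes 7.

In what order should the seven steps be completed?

1 → 5 → 6 → 3 → 7 → 2 → 4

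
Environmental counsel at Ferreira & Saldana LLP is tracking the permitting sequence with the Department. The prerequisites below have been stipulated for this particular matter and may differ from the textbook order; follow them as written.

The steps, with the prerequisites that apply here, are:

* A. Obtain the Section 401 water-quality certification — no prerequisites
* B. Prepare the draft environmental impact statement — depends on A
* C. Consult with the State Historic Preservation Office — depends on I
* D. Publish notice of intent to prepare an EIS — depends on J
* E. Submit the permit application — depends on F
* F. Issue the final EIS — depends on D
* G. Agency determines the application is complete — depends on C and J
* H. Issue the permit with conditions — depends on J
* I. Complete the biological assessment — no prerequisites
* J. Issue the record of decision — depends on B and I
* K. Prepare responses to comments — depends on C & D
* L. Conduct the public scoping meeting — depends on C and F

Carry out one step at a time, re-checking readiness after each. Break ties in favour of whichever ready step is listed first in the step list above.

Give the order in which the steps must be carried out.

A and I have no prerequisites; A is listed earlier, so A is first.
Now B and I have their prerequisites met. B is listed earlier, so B next.
Next only I has its prerequisites met → I.
Ready: C and J. C is listed earlier → C.
J needed B and I, now all done → J.
Ready: D, G and H. D is listed earlier → D.
F, G, H and K are all available; F is listed earlier → F.
E and L now also ready, so the ready set is {E, G, H, K, L}; E is listed earlier → E.
Ready: G, H, K and L. G is listed earlier → G.
Ready: H, K and L. H is listed earlier → H.
K and L are both available; K is listed earlier → K.
Next only L has its prerequisites met → L.

A → B → I → C → J → D → F → E → G → H → K → L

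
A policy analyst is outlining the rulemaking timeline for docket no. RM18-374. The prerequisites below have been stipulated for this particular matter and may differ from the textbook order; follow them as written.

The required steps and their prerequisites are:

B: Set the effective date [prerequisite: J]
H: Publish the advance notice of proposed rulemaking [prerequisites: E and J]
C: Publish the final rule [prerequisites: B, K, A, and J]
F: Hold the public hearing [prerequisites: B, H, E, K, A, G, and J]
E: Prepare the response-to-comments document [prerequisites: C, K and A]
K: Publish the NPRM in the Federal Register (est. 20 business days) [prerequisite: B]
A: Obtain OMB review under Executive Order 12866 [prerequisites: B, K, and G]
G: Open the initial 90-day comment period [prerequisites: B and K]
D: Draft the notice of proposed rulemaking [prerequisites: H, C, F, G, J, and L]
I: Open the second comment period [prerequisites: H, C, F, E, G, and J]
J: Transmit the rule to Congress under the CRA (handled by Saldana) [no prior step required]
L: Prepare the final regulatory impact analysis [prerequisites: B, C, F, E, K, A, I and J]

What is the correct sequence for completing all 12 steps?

J, B, K, G, A, C, E, H, F, I, L, D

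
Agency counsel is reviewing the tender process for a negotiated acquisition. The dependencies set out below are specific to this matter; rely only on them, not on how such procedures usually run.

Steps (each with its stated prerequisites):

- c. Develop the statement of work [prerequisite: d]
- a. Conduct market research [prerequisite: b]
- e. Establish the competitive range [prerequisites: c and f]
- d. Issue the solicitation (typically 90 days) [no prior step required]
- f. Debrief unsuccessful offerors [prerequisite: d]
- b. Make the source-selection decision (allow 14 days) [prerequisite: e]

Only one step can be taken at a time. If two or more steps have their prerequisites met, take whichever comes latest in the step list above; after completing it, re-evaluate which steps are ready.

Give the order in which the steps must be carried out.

d f c e b a

d has no prerequisites → d first.
f and c are both available; f is listed later → f.
Next only c has its prerequisites met → c.
Next only e has its prerequisites met → e.
b needed e, now all done → b.
That leaves a as the only ready step → a.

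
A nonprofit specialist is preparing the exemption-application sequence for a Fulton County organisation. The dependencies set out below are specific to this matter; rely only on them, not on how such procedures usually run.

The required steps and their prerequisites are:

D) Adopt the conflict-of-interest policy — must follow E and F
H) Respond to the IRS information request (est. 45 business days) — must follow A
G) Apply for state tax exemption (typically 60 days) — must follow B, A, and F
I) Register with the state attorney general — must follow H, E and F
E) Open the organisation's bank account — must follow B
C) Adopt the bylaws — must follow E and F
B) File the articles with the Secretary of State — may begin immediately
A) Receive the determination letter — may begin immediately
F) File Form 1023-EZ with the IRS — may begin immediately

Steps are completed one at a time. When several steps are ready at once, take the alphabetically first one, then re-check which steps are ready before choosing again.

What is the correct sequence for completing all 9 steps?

A B E F C D G H I

A, B and F have no prerequisites; A has the earlier label, so A is first.
Now B, F and H have their prerequisites met. B has the earlier label, so B next.
E, F and H are all available; E has the earlier label → E.
Now F and H have their prerequisites met. F has the earlier label, so F next.
Now C, D, G and H have their prerequisites met. C has the earlier label, so C next.
Now D, G and H have their prerequisites met. D has the earlier label, so D next.
G and H are both available; G has the earlier label → G.
That leaves H as the only ready step → H.
I needed E, F and H, now all done → I.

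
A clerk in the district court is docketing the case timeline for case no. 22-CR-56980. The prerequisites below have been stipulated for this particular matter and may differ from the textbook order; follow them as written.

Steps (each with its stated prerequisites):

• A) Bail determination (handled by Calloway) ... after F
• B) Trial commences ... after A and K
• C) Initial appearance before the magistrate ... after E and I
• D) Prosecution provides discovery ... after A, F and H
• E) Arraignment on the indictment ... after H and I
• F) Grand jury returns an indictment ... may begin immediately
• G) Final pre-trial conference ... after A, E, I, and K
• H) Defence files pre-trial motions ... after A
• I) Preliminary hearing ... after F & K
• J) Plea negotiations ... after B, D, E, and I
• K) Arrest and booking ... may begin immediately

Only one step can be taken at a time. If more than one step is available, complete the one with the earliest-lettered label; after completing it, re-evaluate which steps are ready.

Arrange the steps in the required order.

F and K have no prerequisites; F has the earlier label, so F is first.
A now also ready, so the ready set is {A, K}; A has the earlier label → A.
Ready: H and K. H has the earlier label → H.
Now D and K have their prerequisites met. D has the earlier label, so D next.
K is the only step now ready → K.
Now B and I have their prerequisites met. B has the earlier label, so B next.
I is the only step now ready → I.
That leaves E as the only ready step → E.
Now C, G and J have their prerequisites met. C has the earlier label, so C next.
Now G and J have their prerequisites met. G has the earlier label, so G next.
J needed B, D, E and I, now all done → J.

F A H D K B I E C G J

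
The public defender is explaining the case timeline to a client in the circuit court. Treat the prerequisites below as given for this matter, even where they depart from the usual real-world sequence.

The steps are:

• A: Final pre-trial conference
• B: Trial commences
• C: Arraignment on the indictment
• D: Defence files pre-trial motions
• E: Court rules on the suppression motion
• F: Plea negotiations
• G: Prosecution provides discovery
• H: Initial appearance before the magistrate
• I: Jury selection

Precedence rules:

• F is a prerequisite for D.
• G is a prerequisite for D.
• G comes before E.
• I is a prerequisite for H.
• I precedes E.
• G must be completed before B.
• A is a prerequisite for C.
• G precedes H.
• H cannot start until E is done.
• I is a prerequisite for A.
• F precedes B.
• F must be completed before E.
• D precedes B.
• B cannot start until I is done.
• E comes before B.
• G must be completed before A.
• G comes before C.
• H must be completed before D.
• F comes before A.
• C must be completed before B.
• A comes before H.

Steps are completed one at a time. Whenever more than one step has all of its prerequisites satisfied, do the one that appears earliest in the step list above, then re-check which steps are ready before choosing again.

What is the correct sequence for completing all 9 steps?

F, G, I, A, C, E, H, D, B

F, G and I have no prerequisites; F is listed earlier, so F is first.
Ready: G and I. G is listed earlier → G.
That leaves I as the only ready step → I.
Now A and E have their prerequisites met. A is listed earlier, so A next.
C now also ready, so the ready set is {C, E}; C is listed earlier → C.
E needed F, G and I, now all done → E.
H needed A, E, G and I, now all done → H.
That leaves D as the only ready step → D.
B needed C, D, E, F, G and I, now all done → B.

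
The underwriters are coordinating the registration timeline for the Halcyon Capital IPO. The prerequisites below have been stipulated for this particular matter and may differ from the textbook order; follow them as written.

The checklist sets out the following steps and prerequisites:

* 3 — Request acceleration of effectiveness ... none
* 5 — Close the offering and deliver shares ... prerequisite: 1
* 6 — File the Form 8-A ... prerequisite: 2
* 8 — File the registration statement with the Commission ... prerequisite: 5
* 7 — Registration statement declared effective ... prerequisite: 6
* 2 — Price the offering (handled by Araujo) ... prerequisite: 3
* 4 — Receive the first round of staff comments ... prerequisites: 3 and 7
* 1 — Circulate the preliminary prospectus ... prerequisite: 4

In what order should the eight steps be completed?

3, 2, 6, 7, 4, 1, 5, 8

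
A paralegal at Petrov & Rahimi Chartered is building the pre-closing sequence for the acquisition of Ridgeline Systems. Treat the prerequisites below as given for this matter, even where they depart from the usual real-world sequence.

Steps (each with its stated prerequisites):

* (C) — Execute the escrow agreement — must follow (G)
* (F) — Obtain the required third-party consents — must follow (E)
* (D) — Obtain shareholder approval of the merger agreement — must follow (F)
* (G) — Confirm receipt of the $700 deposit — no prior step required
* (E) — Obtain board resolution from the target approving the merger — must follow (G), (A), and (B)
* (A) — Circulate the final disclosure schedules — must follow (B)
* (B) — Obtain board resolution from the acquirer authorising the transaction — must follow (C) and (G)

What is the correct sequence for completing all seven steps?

Only (G) has no prerequisites, so it is first.
(C) is the only step now ready → (C).
(B) is the only step now ready → (B).
(A) is the only step now ready → (A).
That leaves (E) as the only ready step → (E).
(F) is the only step now ready → (F).
Next only (D) has its prerequisites met → (D).

(G), (C), (B), (A), (E), (F), (D)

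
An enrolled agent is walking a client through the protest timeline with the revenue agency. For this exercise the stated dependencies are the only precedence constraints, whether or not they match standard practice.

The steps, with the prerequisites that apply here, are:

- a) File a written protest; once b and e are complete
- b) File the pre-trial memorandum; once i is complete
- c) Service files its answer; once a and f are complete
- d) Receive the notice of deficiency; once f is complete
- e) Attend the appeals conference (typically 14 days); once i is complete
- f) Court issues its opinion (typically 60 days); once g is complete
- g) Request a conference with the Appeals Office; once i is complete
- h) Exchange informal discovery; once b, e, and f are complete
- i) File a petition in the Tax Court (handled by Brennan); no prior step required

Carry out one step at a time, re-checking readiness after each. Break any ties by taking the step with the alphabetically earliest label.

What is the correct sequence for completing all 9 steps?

i has no prerequisites → i first.
Ready: b, e and g. b has the earlier label → b.
Now e and g have their prerequisites met. e has the earlier label, so e next.
a now also ready, so the ready set is {a, g}; a has the earlier label → a.
g needed i, now all done → g.
Next only f has its prerequisites met → f.
Ready: c, d and h. c has the earlier label → c.
d and h are both available; d has the earlier label → d.
That leaves h as the only ready step → h.

i, b, e, a, g, f, c, d, h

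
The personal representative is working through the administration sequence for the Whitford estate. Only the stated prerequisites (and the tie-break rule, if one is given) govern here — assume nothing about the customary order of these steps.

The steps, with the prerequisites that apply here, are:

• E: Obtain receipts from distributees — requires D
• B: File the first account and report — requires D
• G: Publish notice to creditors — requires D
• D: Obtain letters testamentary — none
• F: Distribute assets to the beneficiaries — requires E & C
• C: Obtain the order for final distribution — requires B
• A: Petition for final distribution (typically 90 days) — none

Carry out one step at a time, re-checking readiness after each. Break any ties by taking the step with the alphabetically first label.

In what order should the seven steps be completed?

Nothing is required for A and D. A has the earlier label → A first.
That leaves D as the only ready step → D.
B, E and G are all available; B has the earlier label → B.
C, E and G are all available; C has the earlier label → C.
Ready: E and G. E has the earlier label → E.
F now also ready, so the ready set is {F, G}; F has the earlier label → F.
Next only G has its prerequisites met → G.

A, D, B, C, E, F, G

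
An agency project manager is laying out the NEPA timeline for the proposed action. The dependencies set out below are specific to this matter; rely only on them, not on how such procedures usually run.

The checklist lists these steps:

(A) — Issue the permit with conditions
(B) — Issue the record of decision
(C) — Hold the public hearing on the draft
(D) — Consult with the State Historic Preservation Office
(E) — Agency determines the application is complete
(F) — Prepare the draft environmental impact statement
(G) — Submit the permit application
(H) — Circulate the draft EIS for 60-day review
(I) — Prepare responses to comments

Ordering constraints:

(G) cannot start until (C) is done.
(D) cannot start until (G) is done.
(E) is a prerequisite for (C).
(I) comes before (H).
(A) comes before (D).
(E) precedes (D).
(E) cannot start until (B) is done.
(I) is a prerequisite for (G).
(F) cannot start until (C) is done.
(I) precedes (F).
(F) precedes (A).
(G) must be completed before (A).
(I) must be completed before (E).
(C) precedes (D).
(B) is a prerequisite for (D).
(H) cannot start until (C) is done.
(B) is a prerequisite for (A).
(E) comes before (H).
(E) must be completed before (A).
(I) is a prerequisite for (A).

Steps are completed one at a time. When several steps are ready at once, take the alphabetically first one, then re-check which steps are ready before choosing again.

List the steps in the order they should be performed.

(B) (I) (E) (C) (F) (G) (A) (D) (H)

(B) and (I) have no prerequisites; (B) has the earlier label, so (B) is first.
Next only (I) has its prerequisites met → (I).
Next only (E) has its prerequisites met → (E).
That leaves (C) as the only ready step → (C).
Ready: (F), (G) and (H). (F) has the earlier label → (F).
Ready: (G) and (H). (G) has the earlier label → (G).
(A) now also ready, so the ready set is {(A), (H)}; (A) has the earlier label → (A).
(D) now also ready, so the ready set is {(D), (H)}; (D) has the earlier label → (D).
(H) needed (C), (E) and (I), now all done → (H).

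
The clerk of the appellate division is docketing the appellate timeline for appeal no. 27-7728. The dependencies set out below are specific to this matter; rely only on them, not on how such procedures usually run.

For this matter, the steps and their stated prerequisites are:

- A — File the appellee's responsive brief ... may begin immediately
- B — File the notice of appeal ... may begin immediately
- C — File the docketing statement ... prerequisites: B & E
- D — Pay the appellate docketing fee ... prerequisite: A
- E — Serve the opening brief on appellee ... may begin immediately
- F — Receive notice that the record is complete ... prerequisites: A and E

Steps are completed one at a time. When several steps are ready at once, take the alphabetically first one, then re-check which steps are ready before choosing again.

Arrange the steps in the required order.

A → B → D → E → C → F

Nothing is required for A, B and E. A has the earlier label → A first.
D now also ready, so the ready set is {B, D, E}; B has the earlier label → B.
Now D and E have their prerequisites met. D has the earlier label, so D next.
Next only E has its prerequisites met → E.
Now C and F have their prerequisites met. C has the earlier label, so C next.
That leaves F as the only ready step → F.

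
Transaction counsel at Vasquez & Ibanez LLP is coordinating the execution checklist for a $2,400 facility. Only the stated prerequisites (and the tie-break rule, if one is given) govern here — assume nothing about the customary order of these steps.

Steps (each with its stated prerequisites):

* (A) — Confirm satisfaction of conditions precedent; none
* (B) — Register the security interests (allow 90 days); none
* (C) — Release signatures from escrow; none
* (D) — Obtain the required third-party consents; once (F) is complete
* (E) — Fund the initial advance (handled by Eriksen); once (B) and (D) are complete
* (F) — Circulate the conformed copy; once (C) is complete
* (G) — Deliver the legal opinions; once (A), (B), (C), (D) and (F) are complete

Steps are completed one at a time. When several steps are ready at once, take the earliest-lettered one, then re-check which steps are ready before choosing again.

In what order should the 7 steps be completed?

Nothing is required for (A), (B) and (C). (A) has the earlier label → (A) first.
Now (B) and (C) have their prerequisites met. (B) has the earlier label, so (B) next.
That leaves (C) as the only ready step → (C).
That leaves (F) as the only ready step → (F).
(D) needed (F), now all done → (D).
Ready: (E) and (G). (E) has the earlier label → (E).
(G) needed (A), (B), (C), (D) and (F), now all done → (G).

(A) (B) (C) (F) (D) (E) (G)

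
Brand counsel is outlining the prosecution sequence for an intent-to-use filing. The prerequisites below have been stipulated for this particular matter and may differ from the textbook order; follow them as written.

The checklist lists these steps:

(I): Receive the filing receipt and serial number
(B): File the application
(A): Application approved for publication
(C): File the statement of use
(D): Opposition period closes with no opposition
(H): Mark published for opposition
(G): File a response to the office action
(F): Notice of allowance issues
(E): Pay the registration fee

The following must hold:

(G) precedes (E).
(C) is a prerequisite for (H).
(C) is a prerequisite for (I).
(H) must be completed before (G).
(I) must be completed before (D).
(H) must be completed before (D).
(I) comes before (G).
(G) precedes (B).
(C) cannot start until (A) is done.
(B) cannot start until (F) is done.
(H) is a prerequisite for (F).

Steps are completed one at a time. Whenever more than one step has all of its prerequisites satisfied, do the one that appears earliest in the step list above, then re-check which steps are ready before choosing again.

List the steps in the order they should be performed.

Only (A) has no prerequisites, so it is first.
(C) needed (A), now all done → (C).
Now (I) and (H) have their prerequisites met. (I) is listed earlier, so (I) next.
(H) needed (C), now all done → (H).
(D), (G) and (F) are all available; (D) is listed earlier → (D).
(G) and (F) are both available; (G) is listed earlier → (G).
Now (F) and (E) have their prerequisites met. (F) is listed earlier, so (F) next.
Ready: (B) and (E). (B) is listed earlier → (B).
(E) needed (G), now all done → (E).

(A) (C) (I) (H) (D) (G) (F) (B) (E)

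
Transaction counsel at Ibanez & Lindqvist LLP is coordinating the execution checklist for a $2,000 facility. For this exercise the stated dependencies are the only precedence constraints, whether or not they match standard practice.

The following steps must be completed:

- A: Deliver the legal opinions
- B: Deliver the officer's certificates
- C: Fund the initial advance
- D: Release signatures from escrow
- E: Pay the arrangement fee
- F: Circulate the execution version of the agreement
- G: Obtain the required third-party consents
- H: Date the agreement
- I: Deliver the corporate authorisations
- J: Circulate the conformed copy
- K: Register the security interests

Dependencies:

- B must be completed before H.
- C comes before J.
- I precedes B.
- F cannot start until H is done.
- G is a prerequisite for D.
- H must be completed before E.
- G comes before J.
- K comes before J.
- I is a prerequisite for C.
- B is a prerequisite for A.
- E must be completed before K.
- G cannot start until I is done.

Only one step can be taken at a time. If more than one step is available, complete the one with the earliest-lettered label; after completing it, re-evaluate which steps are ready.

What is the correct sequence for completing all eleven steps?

I, B, A, C, G, D, H, E, F, K, J

Only I has no prerequisites, so it is first.
Ready: B, C and G. B has the earlier label → B.
A and H now also ready, so the ready set is {A, C, G, H}; A has the earlier label → A.
Now C, G and H have their prerequisites met. C has the earlier label, so C next.
Ready: G and H. G has the earlier label → G.
D now also ready, so the ready set is {D, H}; D has the earlier label → D.
That leaves H as the only ready step → H.
Ready: E and F. E has the earlier label → E.
K now also ready, so the ready set is {F, K}; F has the earlier label → F.
Next only K has its prerequisites met → K.
J needed C, G and K, now all done → J.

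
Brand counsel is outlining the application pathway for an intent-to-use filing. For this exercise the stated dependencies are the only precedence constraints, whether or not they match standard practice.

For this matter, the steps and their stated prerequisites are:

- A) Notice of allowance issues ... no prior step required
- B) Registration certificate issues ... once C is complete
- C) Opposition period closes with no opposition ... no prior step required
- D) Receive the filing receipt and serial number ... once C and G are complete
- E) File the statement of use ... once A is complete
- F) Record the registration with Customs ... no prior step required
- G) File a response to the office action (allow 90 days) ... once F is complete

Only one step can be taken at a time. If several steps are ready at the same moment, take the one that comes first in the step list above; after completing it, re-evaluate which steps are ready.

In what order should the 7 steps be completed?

A C B E F G D

A, C and F have no prerequisites; A is listed earlier, so A is first.
E now also ready, so the ready set is {C, E, F}; C is listed earlier → C.
Now B, E and F have their prerequisites met. B is listed earlier, so B next.
E and F are both available; E is listed earlier → E.
That leaves F as the only ready step → F.
G needed F, now all done → G.
D needed C and G, now all done → D.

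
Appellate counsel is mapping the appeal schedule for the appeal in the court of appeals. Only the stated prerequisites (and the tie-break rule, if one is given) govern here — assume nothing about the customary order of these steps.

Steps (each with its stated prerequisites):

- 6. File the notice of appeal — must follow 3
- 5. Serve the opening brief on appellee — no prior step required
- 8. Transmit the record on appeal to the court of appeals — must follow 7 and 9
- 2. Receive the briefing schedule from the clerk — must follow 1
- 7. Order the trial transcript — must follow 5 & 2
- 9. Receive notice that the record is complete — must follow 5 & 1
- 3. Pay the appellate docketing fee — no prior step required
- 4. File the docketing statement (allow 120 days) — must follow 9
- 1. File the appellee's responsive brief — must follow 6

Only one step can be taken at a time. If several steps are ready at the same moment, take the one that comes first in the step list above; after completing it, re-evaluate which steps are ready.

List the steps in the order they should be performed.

5 and 3 have no prerequisites; 5 is listed earlier, so 5 is first.
Next only 3 has its prerequisites met → 3.
6 needed 3, now all done → 6.
1 is the only step now ready → 1.
Now 2 and 9 have their prerequisites met. 2 is listed earlier, so 2 next.
7 now also ready, so the ready set is {7, 9}; 7 is listed earlier → 7.
That leaves 9 as the only ready step → 9.
Ready: 8 and 4. 8 is listed earlier → 8.
Next only 4 has its prerequisites met → 4.

5 3 6 1 2 7 9 8 4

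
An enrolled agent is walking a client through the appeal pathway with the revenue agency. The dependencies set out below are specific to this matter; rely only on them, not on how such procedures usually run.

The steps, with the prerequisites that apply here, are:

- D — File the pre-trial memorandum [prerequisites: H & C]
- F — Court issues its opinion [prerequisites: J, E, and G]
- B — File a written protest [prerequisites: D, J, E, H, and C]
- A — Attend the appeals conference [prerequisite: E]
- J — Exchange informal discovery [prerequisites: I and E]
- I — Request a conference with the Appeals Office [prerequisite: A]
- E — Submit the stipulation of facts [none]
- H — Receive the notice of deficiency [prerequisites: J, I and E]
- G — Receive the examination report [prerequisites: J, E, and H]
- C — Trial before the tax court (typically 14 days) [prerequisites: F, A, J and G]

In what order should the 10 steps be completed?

E, A, I, J, H, G, F, C, D, B

E has no prerequisites → E first.
A is the only step now ready → A.
I is the only step now ready → I.
J needed I and E, now all done → J.
H is the only step now ready → H.
G needed J, E and H, now all done → G.
Next only F has its prerequisites met → F.
C is the only step now ready → C.
D is the only step now ready → D.
B needed D, J, E, H and C, now all done → B.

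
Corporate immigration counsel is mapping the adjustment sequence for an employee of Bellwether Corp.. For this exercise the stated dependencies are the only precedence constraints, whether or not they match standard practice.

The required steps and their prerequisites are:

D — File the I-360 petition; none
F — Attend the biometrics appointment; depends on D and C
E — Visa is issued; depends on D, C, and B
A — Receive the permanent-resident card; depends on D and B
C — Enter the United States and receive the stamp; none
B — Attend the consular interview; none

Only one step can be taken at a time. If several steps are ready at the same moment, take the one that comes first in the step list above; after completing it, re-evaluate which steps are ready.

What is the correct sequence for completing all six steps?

D → C → F → B → E → A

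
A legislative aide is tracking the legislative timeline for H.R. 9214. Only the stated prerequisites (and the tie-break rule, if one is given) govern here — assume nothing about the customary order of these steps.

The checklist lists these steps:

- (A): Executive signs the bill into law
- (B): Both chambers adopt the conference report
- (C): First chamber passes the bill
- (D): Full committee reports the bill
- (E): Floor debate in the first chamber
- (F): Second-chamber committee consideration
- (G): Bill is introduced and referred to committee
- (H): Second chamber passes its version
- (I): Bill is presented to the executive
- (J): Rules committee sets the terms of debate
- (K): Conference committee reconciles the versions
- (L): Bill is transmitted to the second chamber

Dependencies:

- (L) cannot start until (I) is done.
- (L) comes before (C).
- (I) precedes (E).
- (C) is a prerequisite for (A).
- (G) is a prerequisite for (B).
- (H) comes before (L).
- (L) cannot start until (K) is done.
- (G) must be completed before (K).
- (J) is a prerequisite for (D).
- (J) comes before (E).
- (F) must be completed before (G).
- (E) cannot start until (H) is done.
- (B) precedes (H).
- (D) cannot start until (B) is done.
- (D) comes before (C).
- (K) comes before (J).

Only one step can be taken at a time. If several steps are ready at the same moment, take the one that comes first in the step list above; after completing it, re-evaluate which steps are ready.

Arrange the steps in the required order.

(F), (G), (B), (H), (I), (K), (J), (D), (E), (L), (C), (A)

(F) and (I) have no prerequisites; (F) is listed earlier, so (F) is first.
(G) now also ready, so the ready set is {(G), (I)}; (G) is listed earlier → (G).
(B) and (K) now also ready, so the ready set is {(B), (I), (K)}; (B) is listed earlier → (B).
Now (H), (I) and (K) have their prerequisites met. (H) is listed earlier, so (H) next.
Now (I) and (K) have their prerequisites met. (I) is listed earlier, so (I) next.
Next only (K) has its prerequisites met → (K).
(J) and (L) are both available; (J) is listed earlier → (J).
(D), (E) and (L) are all available; (D) is listed earlier → (D).
(E) and (L) are both available; (E) is listed earlier → (E).
(L) is the only step now ready → (L).
(C) needed (D) and (L), now all done → (C).
That leaves (A) as the only ready step → (A).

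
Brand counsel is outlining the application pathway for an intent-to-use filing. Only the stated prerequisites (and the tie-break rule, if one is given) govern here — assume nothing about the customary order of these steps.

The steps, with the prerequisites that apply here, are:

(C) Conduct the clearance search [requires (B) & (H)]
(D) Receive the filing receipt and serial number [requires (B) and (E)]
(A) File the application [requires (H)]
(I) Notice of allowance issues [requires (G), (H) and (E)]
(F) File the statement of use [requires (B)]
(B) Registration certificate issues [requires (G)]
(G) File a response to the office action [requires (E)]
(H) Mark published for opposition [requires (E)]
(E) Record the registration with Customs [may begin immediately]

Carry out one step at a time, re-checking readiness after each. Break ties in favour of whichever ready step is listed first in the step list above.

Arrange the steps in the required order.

(E), (G), (B), (D), (F), (H), (C), (A), (I)

(E) has no prerequisites → (E) first.
Now (G) and (H) have their prerequisites met. (G) is listed earlier, so (G) next.
Ready: (B) and (H). (B) is listed earlier → (B).
(D) and (F) now also ready, so the ready set is {(D), (F), (H)}; (D) is listed earlier → (D).
Now (F) and (H) have their prerequisites met. (F) is listed earlier, so (F) next.
That leaves (H) as the only ready step → (H).
Ready: (C), (A) and (I). (C) is listed earlier → (C).
(A) and (I) are both available; (A) is listed earlier → (A).
(I) is the only step now ready → (I).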